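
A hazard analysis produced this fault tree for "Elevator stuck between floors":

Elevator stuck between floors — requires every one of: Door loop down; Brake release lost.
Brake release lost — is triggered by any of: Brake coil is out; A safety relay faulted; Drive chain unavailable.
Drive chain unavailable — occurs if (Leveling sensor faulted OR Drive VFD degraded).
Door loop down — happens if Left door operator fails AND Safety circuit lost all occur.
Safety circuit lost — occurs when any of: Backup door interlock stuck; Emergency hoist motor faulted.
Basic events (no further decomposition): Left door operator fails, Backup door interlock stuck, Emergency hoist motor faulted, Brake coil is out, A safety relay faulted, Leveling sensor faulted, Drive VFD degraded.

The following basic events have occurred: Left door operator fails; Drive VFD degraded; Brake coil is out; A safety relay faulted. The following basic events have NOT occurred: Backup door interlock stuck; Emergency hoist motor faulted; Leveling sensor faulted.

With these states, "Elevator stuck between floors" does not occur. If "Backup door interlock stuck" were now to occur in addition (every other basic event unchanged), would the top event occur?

Counterfactual: set "Backup door interlock stuck" to occurred.
Safety circuit lost [OR]: Backup door interlock stuck=occurs, Emergency hoist motor faulted=not → at least one input occurs → occurs.
Door loop down [AND]: Left door operator fails=occurs, Safety circuit lost=occurs → all inputs occur → occurs.
Drive chain unavailable [OR]: Leveling sensor faulted=not, Drive VFD degraded=occurs → at least one input occurs → occurs.
Brake release lost [OR]: Brake coil is out=occurs, A safety relay faulted=occurs, Drive chain unavailable=occurs → at least one input occurs → occurs.
Elevator stuck between floors [AND]: Door loop down=occurs, Brake release lost=occurs → all inputs occur → occurs.

Yes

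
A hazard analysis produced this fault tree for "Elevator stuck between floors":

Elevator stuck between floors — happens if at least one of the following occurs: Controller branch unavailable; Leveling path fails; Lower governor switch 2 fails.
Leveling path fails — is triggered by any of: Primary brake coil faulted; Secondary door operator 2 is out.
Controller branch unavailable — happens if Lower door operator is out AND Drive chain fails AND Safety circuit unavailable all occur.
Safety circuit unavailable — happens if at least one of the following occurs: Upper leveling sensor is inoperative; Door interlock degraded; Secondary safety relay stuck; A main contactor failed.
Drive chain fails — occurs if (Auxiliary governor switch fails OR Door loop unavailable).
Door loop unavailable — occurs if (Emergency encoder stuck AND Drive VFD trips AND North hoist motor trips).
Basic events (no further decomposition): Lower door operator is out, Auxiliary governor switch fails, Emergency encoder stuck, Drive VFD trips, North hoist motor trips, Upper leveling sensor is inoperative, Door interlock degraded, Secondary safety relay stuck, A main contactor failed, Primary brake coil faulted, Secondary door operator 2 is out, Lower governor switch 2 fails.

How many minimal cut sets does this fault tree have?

Door loop unavailable [AND]: one cut set from each child combined → 1 × 1 × 1 = 1 cut set(s).
Drive chain fails [OR]: union of children's cut sets → 2 cut set(s).
Safety circuit unavailable [OR]: union of children's cut sets → 4 cut set(s).
Controller branch unavailable [AND]: one cut set from each child combined → 1 × 2 × 4 = 8 cut set(s).
Leveling path fails [OR]: union of children's cut sets → 2 cut set(s).
Elevator stuck between floors [OR]: union of children's cut sets → 11 cut set(s).

11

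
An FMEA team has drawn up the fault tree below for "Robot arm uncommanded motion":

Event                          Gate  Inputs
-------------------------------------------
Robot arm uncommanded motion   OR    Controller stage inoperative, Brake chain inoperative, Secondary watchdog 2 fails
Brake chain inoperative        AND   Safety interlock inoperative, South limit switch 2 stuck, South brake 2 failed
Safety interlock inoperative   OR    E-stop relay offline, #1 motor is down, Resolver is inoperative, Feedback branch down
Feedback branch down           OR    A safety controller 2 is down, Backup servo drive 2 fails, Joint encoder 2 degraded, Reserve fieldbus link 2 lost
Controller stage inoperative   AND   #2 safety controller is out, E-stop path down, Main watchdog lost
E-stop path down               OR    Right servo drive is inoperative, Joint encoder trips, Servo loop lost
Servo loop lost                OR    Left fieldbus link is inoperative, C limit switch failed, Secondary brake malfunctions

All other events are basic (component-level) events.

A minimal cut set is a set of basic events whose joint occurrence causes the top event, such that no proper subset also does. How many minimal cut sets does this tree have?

13

Servo loop lost [OR]: union of children's cut sets → 3 cut set(s).
E-stop path down [OR]: union of children's cut sets → 5 cut set(s).
Controller stage inoperative [AND]: one cut set from each child combined → 1 × 5 × 1 = 5 cut set(s).
Feedback branch down [OR]: union of children's cut sets → 4 cut set(s).
Safety interlock inoperative [OR]: union of children's cut sets → 7 cut set(s).
Brake chain inoperative [AND]: one cut set from each child combined → 7 × 1 × 1 = 7 cut set(s).
Robot arm uncommanded motion [OR]: union of children's cut sets → 13 cut set(s).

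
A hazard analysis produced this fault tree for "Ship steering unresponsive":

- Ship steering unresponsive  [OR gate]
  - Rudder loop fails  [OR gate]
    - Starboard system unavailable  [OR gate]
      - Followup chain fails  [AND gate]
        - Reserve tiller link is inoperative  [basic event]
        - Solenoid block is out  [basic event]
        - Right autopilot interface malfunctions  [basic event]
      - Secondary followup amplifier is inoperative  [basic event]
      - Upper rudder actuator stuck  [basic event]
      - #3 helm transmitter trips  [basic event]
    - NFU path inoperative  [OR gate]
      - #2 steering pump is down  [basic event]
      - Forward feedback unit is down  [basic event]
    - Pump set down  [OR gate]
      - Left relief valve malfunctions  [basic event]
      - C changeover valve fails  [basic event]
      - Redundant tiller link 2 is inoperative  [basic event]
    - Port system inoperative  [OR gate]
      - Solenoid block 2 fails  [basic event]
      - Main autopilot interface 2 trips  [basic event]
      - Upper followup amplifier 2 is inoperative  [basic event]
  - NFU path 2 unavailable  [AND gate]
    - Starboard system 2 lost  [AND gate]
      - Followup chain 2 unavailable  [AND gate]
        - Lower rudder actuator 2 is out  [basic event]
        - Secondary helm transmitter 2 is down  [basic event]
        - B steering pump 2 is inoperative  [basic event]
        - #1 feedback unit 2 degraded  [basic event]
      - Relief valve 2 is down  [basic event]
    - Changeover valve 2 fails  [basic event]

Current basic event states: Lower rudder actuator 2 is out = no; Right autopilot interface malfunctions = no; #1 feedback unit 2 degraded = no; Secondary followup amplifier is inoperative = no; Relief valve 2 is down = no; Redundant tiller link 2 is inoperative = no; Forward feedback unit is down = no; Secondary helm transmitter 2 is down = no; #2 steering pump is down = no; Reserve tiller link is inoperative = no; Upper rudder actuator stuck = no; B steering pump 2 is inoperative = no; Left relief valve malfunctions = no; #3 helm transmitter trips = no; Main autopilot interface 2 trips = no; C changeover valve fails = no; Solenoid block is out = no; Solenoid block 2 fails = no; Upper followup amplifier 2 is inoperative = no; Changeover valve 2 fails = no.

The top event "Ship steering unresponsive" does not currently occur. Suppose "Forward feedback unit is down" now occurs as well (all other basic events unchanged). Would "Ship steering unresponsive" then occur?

Counterfactual: set "Forward feedback unit is down" to occurred.
Followup chain fails [AND]: Reserve tiller link is inoperative=not, Solenoid block is out=not, Right autopilot interface malfunctions=not → not all inputs occur → does not occur.
Starboard system unavailable [OR]: Followup chain fails=not, Secondary followup amplifier is inoperative=not, Upper rudder actuator stuck=not, #3 helm transmitter trips=not → no input occurs → does not occur.
NFU path inoperative [OR]: #2 steering pump is down=not, Forward feedback unit is down=occurs → at least one input occurs → occurs.
Pump set down [OR]: Left relief valve malfunctions=not, C changeover valve fails=not, Redundant tiller link 2 is inoperative=not → no input occurs → does not occur.
Port system inoperative [OR]: Solenoid block 2 fails=not, Main autopilot interface 2 trips=not, Upper followup amplifier 2 is inoperative=not → no input occurs → does not occur.
Rudder loop fails [OR]: Starboard system unavailable=not, NFU path inoperative=occurs, Pump set down=not, Port system inoperative=not → at least one input occurs → occurs.
Followup chain 2 unavailable [AND]: Lower rudder actuator 2 is out=not, Secondary helm transmitter 2 is down=not, B steering pump 2 is inoperative=not, #1 feedback unit 2 degraded=not → not all inputs occur → does not occur.
Starboard system 2 lost [AND]: Followup chain 2 unavailable=not, Relief valve 2 is down=not → not all inputs occur → does not occur.
NFU path 2 unavailable [AND]: Starboard system 2 lost=not, Changeover valve 2 fails=not → not all inputs occur → does not occur.
Ship steering unresponsive [OR]: Rudder loop fails=occurs, NFU path 2 unavailable=not → at least one input occurs → occurs.

Yes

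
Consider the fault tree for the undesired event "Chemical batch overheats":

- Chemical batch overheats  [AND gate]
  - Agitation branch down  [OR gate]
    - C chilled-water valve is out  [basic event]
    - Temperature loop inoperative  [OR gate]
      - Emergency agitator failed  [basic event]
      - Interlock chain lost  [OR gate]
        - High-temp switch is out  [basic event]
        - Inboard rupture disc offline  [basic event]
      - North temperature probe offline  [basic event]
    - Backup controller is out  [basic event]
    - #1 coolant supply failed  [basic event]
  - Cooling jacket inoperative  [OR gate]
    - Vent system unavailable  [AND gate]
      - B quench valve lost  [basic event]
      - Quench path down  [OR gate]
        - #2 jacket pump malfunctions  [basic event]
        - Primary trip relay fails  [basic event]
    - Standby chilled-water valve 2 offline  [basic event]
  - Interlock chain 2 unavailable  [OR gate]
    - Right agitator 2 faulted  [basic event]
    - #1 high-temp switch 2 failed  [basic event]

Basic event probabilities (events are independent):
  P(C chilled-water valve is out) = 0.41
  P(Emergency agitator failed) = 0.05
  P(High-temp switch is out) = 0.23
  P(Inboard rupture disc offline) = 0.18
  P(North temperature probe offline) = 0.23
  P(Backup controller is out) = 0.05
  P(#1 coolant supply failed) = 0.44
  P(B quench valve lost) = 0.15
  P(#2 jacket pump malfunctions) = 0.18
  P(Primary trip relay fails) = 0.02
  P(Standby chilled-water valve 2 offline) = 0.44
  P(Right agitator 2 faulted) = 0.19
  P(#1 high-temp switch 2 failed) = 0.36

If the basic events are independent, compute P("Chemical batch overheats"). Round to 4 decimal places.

0.1880

P(Interlock chain lost) [OR] = 1 − (1−0.23) × (1−0.18) = 0.368600
P(Temperature loop inoperative) [OR] = 1 − (1−0.05) × (1−0.368600) × (1−0.23) = 0.538131
P(Agitation branch down) [OR] = 1 − (1−0.41) × (1−0.538131) × (1−0.05) × (1−0.44) = 0.855029
P(Quench path down) [OR] = 1 − (1−0.18) × (1−0.02) = 0.196400
P(Vent system unavailable) [AND] = 0.15 × 0.196400 = 0.029460
P(Cooling jacket inoperative) [OR] = 1 − (1−0.029460) × (1−0.44) = 0.456498
P(Interlock chain 2 unavailable) [OR] = 1 − (1−0.19) × (1−0.36) = 0.481600
P(Chemical batch overheats) [AND] = 0.855029 × 0.456498 × 0.481600 = 0.187978
Rounded to 4 decimal places: P(Chemical batch overheats) ≈ 0.1880.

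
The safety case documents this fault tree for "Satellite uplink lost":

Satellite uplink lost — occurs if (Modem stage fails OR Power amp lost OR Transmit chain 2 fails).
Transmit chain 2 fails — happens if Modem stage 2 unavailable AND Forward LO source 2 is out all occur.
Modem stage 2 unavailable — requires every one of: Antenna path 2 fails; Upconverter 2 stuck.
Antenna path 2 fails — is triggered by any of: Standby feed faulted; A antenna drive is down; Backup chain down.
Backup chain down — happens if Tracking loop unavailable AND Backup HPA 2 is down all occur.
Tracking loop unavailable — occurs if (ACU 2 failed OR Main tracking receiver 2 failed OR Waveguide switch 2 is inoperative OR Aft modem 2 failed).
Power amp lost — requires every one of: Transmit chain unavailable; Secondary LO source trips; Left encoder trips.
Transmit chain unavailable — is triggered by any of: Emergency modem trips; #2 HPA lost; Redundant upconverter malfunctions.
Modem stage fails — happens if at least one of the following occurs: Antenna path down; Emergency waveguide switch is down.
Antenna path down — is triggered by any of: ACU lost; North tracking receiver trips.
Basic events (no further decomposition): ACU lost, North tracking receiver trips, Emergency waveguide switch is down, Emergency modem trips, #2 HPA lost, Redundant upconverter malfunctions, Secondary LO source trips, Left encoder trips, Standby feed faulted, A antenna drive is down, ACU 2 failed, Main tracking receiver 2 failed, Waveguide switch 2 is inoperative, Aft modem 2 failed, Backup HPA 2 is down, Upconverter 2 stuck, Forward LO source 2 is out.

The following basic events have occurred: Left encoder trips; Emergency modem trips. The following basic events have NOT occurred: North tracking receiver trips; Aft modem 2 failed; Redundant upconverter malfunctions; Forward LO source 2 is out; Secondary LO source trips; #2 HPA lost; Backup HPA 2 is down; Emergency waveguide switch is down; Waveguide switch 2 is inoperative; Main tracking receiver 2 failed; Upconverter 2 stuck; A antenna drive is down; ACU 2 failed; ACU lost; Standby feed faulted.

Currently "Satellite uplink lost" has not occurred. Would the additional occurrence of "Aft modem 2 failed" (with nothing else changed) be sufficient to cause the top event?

Counterfactual: set "Aft modem 2 failed" to occurred.
Antenna path down [OR]: ACU lost=not, North tracking receiver trips=not → no input occurs → does not occur.
Modem stage fails [OR]: Antenna path down=not, Emergency waveguide switch is down=not → no input occurs → does not occur.
Transmit chain unavailable [OR]: Emergency modem trips=occurs, #2 HPA lost=not, Redundant upconverter malfunctions=not → at least one input occurs → occurs.
Power amp lost [AND]: Transmit chain unavailable=occurs, Secondary LO source trips=not, Left encoder trips=occurs → not all inputs occur → does not occur.
Tracking loop unavailable [OR]: ACU 2 failed=not, Main tracking receiver 2 failed=not, Waveguide switch 2 is inoperative=not, Aft modem 2 failed=occurs → at least one input occurs → occurs.
Backup chain down [AND]: Tracking loop unavailable=occurs, Backup HPA 2 is down=not → not all inputs occur → does not occur.
Antenna path 2 fails [OR]: Standby feed faulted=not, A antenna drive is down=not, Backup chain down=not → no input occurs → does not occur.
Modem stage 2 unavailable [AND]: Antenna path 2 fails=not, Upconverter 2 stuck=not → not all inputs occur → does not occur.
Transmit chain 2 fails [AND]: Modem stage 2 unavailable=not, Forward LO source 2 is out=not → not all inputs occur → does not occur.
Satellite uplink lost [OR]: Modem stage fails=not, Power amp lost=not, Transmit chain 2 fails=not → no input occurs → does not occur.

No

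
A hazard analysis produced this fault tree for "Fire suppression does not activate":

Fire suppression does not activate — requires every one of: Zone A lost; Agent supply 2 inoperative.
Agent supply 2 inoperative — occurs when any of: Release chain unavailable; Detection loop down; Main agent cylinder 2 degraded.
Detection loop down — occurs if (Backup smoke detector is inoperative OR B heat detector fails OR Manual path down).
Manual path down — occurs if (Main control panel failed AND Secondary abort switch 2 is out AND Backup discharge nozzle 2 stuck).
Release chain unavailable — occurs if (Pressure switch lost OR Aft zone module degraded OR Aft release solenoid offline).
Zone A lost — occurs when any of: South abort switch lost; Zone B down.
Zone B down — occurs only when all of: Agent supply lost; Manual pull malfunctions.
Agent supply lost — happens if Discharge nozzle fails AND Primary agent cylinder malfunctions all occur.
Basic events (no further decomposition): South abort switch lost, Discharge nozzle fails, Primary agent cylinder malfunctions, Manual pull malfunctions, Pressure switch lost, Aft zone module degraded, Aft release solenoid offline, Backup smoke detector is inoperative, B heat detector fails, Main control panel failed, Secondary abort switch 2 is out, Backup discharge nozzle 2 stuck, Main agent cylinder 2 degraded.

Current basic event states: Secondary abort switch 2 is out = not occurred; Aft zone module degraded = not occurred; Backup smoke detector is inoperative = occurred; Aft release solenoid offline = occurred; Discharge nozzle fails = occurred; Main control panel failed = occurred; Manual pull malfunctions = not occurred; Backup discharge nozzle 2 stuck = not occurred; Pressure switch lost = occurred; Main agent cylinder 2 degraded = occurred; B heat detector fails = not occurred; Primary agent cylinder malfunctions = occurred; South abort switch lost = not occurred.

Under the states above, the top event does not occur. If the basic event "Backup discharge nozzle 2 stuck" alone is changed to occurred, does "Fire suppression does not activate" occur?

Counterfactual: set "Backup discharge nozzle 2 stuck" to occurred.
Agent supply lost [AND]: Discharge nozzle fails=occurs, Primary agent cylinder malfunctions=occurs → all inputs occur → occurs.
Zone B down [AND]: Agent supply lost=occurs, Manual pull malfunctions=not → not all inputs occur → does not occur.
Zone A lost [OR]: South abort switch lost=not, Zone B down=not → no input occurs → does not occur.
Release chain unavailable [OR]: Pressure switch lost=occurs, Aft zone module degraded=not, Aft release solenoid offline=occurs → at least one input occurs → occurs.
Manual path down [AND]: Main control panel failed=occurs, Secondary abort switch 2 is out=not, Backup discharge nozzle 2 stuck=occurs → not all inputs occur → does not occur.
Detection loop down [OR]: Backup smoke detector is inoperative=occurs, B heat detector fails=not, Manual path down=not → at least one input occurs → occurs.
Agent supply 2 inoperative [OR]: Release chain unavailable=occurs, Detection loop down=occurs, Main agent cylinder 2 degraded=occurs → at least one input occurs → occurs.
Fire suppression does not activate [AND]: Zone A lost=not, Agent supply 2 inoperative=occurs → not all inputs occur → does not occur.

No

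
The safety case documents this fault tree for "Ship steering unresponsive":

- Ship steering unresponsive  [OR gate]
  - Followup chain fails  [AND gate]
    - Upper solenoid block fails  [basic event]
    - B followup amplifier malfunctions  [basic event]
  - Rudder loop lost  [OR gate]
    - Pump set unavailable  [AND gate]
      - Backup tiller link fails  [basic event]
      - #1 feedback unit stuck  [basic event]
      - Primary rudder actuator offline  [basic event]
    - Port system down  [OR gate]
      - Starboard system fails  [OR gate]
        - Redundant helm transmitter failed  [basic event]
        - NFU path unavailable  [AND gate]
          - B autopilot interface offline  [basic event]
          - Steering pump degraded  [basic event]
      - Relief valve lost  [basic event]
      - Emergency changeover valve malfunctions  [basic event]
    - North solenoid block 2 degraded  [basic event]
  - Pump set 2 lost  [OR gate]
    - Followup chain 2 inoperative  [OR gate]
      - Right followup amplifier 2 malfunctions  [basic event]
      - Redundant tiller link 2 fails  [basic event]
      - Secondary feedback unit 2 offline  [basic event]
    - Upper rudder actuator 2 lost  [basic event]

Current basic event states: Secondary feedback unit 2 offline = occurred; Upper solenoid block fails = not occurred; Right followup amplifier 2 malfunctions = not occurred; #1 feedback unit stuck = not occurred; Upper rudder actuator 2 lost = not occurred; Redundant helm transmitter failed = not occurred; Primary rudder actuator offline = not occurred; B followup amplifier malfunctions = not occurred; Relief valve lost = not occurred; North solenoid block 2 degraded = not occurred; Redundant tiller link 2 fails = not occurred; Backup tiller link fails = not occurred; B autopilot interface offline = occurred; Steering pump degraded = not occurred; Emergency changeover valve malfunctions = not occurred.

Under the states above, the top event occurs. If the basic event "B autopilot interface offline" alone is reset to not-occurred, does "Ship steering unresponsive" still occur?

Counterfactual: set "B autopilot interface offline" to not occurred.
Followup chain fails [AND]: Upper solenoid block fails=not, B followup amplifier malfunctions=not → not all inputs occur → does not occur.
Pump set unavailable [AND]: Backup tiller link fails=not, #1 feedback unit stuck=not, Primary rudder actuator offline=not → not all inputs occur → does not occur.
NFU path unavailable [AND]: B autopilot interface offline=not, Steering pump degraded=not → not all inputs occur → does not occur.
Starboard system fails [OR]: Redundant helm transmitter failed=not, NFU path unavailable=not → no input occurs → does not occur.
Port system down [OR]: Starboard system fails=not, Relief valve lost=not, Emergency changeover valve malfunctions=not → no input occurs → does not occur.
Rudder loop lost [OR]: Pump set unavailable=not, Port system down=not, North solenoid block 2 degraded=not → no input occurs → does not occur.
Followup chain 2 inoperative [OR]: Right followup amplifier 2 malfunctions=not, Redundant tiller link 2 fails=not, Secondary feedback unit 2 offline=occurs → at least one input occurs → occurs.
Pump set 2 lost [OR]: Followup chain 2 inoperative=occurs, Upper rudder actuator 2 lost=not → at least one input occurs → occurs.
Ship steering unresponsive [OR]: Followup chain fails=not, Rudder loop lost=not, Pump set 2 lost=occurs → at least one input occurs → occurs.

Yes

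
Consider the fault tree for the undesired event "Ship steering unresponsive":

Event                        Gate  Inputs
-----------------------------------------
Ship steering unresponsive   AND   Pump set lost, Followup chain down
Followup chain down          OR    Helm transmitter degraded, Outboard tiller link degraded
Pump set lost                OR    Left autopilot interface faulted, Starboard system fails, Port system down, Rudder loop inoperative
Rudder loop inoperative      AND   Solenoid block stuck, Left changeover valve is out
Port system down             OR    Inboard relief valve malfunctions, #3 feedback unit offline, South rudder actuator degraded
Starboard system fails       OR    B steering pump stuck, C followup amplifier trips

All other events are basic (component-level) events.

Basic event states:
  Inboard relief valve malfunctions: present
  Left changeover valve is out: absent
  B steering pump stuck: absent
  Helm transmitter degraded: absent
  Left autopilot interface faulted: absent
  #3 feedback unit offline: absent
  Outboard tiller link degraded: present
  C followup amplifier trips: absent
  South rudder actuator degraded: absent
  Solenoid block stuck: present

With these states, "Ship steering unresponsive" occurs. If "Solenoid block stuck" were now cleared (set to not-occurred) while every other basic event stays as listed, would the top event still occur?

Counterfactual: set "Solenoid block stuck" to not occurred.
Starboard system fails [OR]: B steering pump stuck=not, C followup amplifier trips=not → no input occurs → does not occur.
Port system down [OR]: Inboard relief valve malfunctions=occurs, #3 feedback unit offline=not, South rudder actuator degraded=not → at least one input occurs → occurs.
Rudder loop inoperative [AND]: Solenoid block stuck=not, Left changeover valve is out=not → not all inputs occur → does not occur.
Pump set lost [OR]: Left autopilot interface faulted=not, Starboard system fails=not, Port system down=occurs, Rudder loop inoperative=not → at least one input occurs → occurs.
Followup chain down [OR]: Helm transmitter degraded=not, Outboard tiller link degraded=occurs → at least one input occurs → occurs.
Ship steering unresponsive [AND]: Pump set lost=occurs, Followup chain down=occurs → all inputs occur → occurs.

Yes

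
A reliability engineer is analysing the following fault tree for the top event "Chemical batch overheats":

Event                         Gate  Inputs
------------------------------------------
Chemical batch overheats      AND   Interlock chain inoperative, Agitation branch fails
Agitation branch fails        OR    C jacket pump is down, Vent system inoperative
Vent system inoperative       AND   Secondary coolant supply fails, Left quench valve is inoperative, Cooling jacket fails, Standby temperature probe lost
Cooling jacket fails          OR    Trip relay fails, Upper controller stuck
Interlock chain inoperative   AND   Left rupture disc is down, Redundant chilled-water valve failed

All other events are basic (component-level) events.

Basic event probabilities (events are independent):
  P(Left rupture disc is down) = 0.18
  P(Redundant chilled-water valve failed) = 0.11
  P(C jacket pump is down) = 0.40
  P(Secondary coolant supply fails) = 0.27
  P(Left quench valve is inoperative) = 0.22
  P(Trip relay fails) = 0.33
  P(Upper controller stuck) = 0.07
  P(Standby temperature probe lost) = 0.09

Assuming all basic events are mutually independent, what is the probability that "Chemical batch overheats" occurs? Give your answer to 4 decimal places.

0.0079

P(Interlock chain inoperative) [AND] = 0.18 × 0.11 = 0.019800
P(Cooling jacket fails) [OR] = 1 − (1−0.33) × (1−0.07) = 0.376900
P(Vent system inoperative) [AND] = 0.27 × 0.22 × 0.376900 × 0.09 = 0.002015
P(Agitation branch fails) [OR] = 1 − (1−0.40) × (1−0.002015) = 0.401209
P(Chemical batch overheats) [AND] = 0.019800 × 0.401209 = 0.007944
Rounded to 4 decimal places: P(Chemical batch overheats) ≈ 0.0079.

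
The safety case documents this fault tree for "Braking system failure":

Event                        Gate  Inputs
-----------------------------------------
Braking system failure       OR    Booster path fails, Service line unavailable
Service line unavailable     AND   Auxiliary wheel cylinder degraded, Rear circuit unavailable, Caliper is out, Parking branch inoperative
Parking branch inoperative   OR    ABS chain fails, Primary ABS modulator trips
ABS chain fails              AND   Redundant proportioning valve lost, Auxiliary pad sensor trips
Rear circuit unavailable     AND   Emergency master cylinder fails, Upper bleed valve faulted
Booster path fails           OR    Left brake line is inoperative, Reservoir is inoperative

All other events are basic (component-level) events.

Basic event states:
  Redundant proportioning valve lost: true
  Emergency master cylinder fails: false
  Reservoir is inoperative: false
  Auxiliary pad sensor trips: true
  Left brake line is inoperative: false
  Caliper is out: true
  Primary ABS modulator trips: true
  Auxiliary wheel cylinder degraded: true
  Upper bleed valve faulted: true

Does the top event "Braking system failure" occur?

No

Booster path fails [OR]: Left brake line is inoperative=not, Reservoir is inoperative=not → no input occurs → does not occur.
Rear circuit unavailable [AND]: Emergency master cylinder fails=not, Upper bleed valve faulted=occurs → not all inputs occur → does not occur.
ABS chain fails [AND]: Redundant proportioning valve lost=occurs, Auxiliary pad sensor trips=occurs → all inputs occur → occurs.
Parking branch inoperative [OR]: ABS chain fails=occurs, Primary ABS modulator trips=occurs → at least one input occurs → occurs.
Service line unavailable [AND]: Auxiliary wheel cylinder degraded=occurs, Rear circuit unavailable=not, Caliper is out=occurs, Parking branch inoperative=occurs → not all inputs occur → does not occur.
Braking system failure [OR]: Booster path fails=not, Service line unavailable=not → no input occurs → does not occur.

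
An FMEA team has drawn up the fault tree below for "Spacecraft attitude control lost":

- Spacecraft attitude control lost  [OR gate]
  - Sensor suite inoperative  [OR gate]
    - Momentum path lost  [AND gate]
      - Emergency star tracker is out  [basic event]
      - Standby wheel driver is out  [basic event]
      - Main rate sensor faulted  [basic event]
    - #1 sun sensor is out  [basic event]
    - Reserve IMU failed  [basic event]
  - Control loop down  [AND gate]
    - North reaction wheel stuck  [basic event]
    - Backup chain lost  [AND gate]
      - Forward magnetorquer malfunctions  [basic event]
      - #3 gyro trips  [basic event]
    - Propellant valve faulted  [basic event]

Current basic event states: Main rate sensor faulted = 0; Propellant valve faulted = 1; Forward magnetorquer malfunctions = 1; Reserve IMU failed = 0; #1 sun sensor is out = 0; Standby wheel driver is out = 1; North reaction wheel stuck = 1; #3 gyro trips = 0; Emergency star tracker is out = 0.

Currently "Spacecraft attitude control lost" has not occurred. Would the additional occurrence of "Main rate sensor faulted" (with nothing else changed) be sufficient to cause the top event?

Counterfactual: set "Main rate sensor faulted" to occurred.
Momentum path lost [AND]: Emergency star tracker is out=not, Standby wheel driver is out=occurs, Main rate sensor faulted=occurs → not all inputs occur → does not occur.
Sensor suite inoperative [OR]: Momentum path lost=not, #1 sun sensor is out=not, Reserve IMU failed=not → no input occurs → does not occur.
Backup chain lost [AND]: Forward magnetorquer malfunctions=occurs, #3 gyro trips=not → not all inputs occur → does not occur.
Control loop down [AND]: North reaction wheel stuck=occurs, Backup chain lost=not, Propellant valve faulted=occurs → not all inputs occur → does not occur.
Spacecraft attitude control lost [OR]: Sensor suite inoperative=not, Control loop down=not → no input occurs → does not occur.

No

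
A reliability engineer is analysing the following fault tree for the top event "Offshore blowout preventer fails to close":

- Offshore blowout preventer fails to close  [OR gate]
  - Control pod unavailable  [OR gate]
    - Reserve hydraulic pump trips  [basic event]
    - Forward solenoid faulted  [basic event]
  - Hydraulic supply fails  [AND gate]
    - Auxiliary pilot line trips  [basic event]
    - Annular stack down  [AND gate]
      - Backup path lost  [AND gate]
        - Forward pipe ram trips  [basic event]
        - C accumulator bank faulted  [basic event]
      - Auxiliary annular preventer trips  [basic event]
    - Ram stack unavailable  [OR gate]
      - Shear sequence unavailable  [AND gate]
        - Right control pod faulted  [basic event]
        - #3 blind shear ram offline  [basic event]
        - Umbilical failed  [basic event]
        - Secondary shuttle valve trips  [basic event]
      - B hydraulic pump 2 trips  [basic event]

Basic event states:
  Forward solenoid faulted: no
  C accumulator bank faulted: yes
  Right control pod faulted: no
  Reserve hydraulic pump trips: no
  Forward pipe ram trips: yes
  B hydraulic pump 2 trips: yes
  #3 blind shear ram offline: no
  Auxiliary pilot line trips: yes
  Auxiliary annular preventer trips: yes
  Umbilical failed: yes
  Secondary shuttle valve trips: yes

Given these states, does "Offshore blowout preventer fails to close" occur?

Control pod unavailable [OR]: Reserve hydraulic pump trips=not, Forward solenoid faulted=not → no input occurs → does not occur.
Backup path lost [AND]: Forward pipe ram trips=occurs, C accumulator bank faulted=occurs → all inputs occur → occurs.
Annular stack down [AND]: Backup path lost=occurs, Auxiliary annular preventer trips=occurs → all inputs occur → occurs.
Shear sequence unavailable [AND]: Right control pod faulted=not, #3 blind shear ram offline=not, Umbilical failed=occurs, Secondary shuttle valve trips=occurs → not all inputs occur → does not occur.
Ram stack unavailable [OR]: Shear sequence unavailable=not, B hydraulic pump 2 trips=occurs → at least one input occurs → occurs.
Hydraulic supply fails [AND]: Auxiliary pilot line trips=occurs, Annular stack down=occurs, Ram stack unavailable=occurs → all inputs occur → occurs.
Offshore blowout preventer fails to close [OR]: Control pod unavailable=not, Hydraulic supply fails=occurs → at least one input occurs → occurs.

Yes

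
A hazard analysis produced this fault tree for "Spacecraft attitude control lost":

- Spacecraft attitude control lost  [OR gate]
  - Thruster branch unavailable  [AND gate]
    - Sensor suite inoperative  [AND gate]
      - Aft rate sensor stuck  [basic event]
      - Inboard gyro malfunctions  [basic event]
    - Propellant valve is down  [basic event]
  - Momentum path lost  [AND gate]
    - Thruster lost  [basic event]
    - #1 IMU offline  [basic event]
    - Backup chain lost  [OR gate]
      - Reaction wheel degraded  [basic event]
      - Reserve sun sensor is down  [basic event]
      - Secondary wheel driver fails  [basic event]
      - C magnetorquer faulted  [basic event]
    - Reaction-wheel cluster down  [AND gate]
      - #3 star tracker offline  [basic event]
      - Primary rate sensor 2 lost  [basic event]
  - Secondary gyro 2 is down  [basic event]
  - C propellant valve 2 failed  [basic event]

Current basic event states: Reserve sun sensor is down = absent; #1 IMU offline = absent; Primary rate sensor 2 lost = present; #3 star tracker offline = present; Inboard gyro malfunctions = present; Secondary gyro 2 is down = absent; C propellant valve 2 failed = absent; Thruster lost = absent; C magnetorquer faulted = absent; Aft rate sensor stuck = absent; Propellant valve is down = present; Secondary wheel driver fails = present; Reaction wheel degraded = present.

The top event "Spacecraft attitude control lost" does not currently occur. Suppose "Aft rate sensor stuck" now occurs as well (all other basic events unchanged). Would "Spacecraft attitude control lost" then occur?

Yes

Counterfactual: set "Aft rate sensor stuck" to occurred.
Sensor suite inoperative [AND]: Aft rate sensor stuck=occurs, Inboard gyro malfunctions=occurs → all inputs occur → occurs.
Thruster branch unavailable [AND]: Sensor suite inoperative=occurs, Propellant valve is down=occurs → all inputs occur → occurs.
Backup chain lost [OR]: Reaction wheel degraded=occurs, Reserve sun sensor is down=not, Secondary wheel driver fails=occurs, C magnetorquer faulted=not → at least one input occurs → occurs.
Reaction-wheel cluster down [AND]: #3 star tracker offline=occurs, Primary rate sensor 2 lost=occurs → all inputs occur → occurs.
Momentum path lost [AND]: Thruster lost=not, #1 IMU offline=not, Backup chain lost=occurs, Reaction-wheel cluster down=occurs → not all inputs occur → does not occur.
Spacecraft attitude control lost [OR]: Thruster branch unavailable=occurs, Momentum path lost=not, Secondary gyro 2 is down=not, C propellant valve 2 failed=not → at least one input occurs → occurs.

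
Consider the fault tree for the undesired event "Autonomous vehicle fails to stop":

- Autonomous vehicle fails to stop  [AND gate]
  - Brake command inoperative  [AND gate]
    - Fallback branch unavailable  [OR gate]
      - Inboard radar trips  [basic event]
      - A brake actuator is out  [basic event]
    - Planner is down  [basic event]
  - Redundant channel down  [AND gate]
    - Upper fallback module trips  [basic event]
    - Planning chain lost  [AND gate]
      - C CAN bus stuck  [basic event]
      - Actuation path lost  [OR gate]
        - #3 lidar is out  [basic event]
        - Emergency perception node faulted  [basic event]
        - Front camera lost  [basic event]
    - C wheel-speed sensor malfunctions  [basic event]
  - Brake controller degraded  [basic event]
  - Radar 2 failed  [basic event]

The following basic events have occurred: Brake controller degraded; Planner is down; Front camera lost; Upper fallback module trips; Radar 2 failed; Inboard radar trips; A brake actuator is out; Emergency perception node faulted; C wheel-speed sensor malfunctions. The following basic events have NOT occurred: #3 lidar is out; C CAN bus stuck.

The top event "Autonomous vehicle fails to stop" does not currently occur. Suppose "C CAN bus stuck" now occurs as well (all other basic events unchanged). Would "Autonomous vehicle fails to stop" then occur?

Yes

Counterfactual: set "C CAN bus stuck" to occurred.
Fallback branch unavailable [OR]: Inboard radar trips=occurs, A brake actuator is out=occurs → at least one input occurs → occurs.
Brake command inoperative [AND]: Fallback branch unavailable=occurs, Planner is down=occurs → all inputs occur → occurs.
Actuation path lost [OR]: #3 lidar is out=not, Emergency perception node faulted=occurs, Front camera lost=occurs → at least one input occurs → occurs.
Planning chain lost [AND]: C CAN bus stuck=occurs, Actuation path lost=occurs → all inputs occur → occurs.
Redundant channel down [AND]: Upper fallback module trips=occurs, Planning chain lost=occurs, C wheel-speed sensor malfunctions=occurs → all inputs occur → occurs.
Autonomous vehicle fails to stop [AND]: Brake command inoperative=occurs, Redundant channel down=occurs, Brake controller degraded=occurs, Radar 2 failed=occurs → all inputs occur → occurs.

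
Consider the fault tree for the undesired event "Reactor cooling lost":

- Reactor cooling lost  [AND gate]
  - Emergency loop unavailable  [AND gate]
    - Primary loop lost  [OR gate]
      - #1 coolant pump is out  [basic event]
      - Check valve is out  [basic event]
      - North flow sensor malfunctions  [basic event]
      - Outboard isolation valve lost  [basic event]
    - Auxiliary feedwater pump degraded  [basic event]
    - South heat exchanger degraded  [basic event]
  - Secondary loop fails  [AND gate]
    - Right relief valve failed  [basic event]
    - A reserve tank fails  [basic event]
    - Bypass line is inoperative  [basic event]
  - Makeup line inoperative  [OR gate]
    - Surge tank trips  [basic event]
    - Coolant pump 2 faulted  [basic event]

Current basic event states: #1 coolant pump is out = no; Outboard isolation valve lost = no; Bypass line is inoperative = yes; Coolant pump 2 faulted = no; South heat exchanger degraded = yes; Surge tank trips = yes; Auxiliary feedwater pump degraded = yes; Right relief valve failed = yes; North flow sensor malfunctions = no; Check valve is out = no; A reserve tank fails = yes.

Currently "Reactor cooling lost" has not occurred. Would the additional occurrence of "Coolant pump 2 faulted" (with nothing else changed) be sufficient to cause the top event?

No

Counterfactual: set "Coolant pump 2 faulted" to occurred.
Primary loop lost [OR]: #1 coolant pump is out=not, Check valve is out=not, North flow sensor malfunctions=not, Outboard isolation valve lost=not → no input occurs → does not occur.
Emergency loop unavailable [AND]: Primary loop lost=not, Auxiliary feedwater pump degraded=occurs, South heat exchanger degraded=occurs → not all inputs occur → does not occur.
Secondary loop fails [AND]: Right relief valve failed=occurs, A reserve tank fails=occurs, Bypass line is inoperative=occurs → all inputs occur → occurs.
Makeup line inoperative [OR]: Surge tank trips=occurs, Coolant pump 2 faulted=occurs → at least one input occurs → occurs.
Reactor cooling lost [AND]: Emergency loop unavailable=not, Secondary loop fails=occurs, Makeup line inoperative=occurs → not all inputs occur → does not occur.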